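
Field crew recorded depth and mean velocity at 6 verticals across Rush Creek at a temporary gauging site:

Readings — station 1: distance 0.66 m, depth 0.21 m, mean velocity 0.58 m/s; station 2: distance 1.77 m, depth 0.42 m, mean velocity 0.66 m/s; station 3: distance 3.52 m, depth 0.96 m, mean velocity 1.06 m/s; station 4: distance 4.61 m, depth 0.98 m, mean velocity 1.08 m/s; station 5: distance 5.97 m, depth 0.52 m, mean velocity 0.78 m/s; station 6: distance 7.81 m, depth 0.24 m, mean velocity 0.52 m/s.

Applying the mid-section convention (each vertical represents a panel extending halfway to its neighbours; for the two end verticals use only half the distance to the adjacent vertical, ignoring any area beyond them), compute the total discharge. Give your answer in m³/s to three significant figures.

3.97 m³/s

w_1 = (1.77 − 0.66)/2 = 0.555 m; q_1 = 0.58 × 0.21 × 0.555 = 0.06760 m³/s
w_2 = (3.52 − 0.66)/2 = 1.43 m; q_2 = 0.66 × 0.42 × 1.43 = 0.3964 m³/s
w_3 = (4.61 − 1.77)/2 = 1.42 m; q_3 = 1.06 × 0.96 × 1.42 = 1.445 m³/s
w_4 = (5.97 − 3.52)/2 = 1.225 m; q_4 = 1.08 × 0.98 × 1.225 = 1.297 m³/s
w_5 = (7.81 − 4.61)/2 = 1.6 m; q_5 = 0.78 × 0.52 × 1.6 = 0.6490 m³/s
w_6 = (7.81 − 5.97)/2 = 0.92 m; q_6 = 0.52 × 0.24 × 0.92 = 0.1148 m³/s
Q = Σ qᵢ = 3.969 m³/s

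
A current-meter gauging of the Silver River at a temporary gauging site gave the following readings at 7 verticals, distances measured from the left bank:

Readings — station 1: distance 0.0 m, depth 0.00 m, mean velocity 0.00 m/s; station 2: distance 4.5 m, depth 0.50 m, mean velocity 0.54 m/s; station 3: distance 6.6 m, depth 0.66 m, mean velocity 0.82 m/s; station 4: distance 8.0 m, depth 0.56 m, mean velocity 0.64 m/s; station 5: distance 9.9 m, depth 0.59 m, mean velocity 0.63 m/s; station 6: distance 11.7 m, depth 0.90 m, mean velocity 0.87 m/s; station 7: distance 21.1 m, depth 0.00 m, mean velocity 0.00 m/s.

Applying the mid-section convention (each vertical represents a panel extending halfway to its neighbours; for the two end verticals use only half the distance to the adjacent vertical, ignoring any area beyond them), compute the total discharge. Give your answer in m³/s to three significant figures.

w_2 = (6.6 − 0.0)/2 = 3.3 m; q_2 = 0.54 × 0.50 × 3.3 = 0.8910 m³/s
w_3 = (8.0 − 4.5)/2 = 1.75 m; q_3 = 0.82 × 0.66 × 1.75 = 0.9471 m³/s
w_4 = (9.9 − 6.6)/2 = 1.65 m; q_4 = 0.64 × 0.56 × 1.65 = 0.5914 m³/s
w_5 = (11.7 − 8.0)/2 = 1.85 m; q_5 = 0.63 × 0.59 × 1.85 = 0.6876 m³/s
w_6 = (21.1 − 9.9)/2 = 5.6 m; q_6 = 0.87 × 0.90 × 5.6 = 4.385 m³/s
Stations 1, 7 contribute zero (depth or velocity is 0).
Q = Σ qᵢ = 7.502 m³/s

7.50 m³/s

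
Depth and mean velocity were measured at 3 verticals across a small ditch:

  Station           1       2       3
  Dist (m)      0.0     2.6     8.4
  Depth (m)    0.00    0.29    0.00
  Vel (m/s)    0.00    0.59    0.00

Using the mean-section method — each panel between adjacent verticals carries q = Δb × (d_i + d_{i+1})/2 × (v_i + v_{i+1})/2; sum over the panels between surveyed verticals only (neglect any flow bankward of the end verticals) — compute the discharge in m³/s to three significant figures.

0.359 m³/s

Panel 1-2: Δb = 2.6 m, d̄ = (0.00+0.29)/2 = 0.145, v̄ = (0.00+0.59)/2 = 0.295 → q = 2.6×0.145×0.295 = 0.1112 m³/s
Panel 2-3: Δb = 5.8 m, d̄ = (0.29+0.00)/2 = 0.145, v̄ = (0.59+0.00)/2 = 0.295 → q = 5.8×0.145×0.295 = 0.2481 m³/s
Q = Σ q = 0.3593 m³/s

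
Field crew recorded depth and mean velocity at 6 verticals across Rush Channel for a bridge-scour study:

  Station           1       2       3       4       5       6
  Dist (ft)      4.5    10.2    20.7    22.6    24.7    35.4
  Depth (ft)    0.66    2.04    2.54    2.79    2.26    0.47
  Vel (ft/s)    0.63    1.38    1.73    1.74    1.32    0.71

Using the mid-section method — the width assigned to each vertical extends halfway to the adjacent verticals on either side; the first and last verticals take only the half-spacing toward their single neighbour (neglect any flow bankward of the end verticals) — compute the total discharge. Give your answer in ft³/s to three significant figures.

w_1 = (10.2 − 4.5)/2 = 2.85 ft; q_1 = 0.63 × 0.66 × 2.85 = 1.185 ft³/s
w_2 = (20.7 − 4.5)/2 = 8.1 ft; q_2 = 1.38 × 2.04 × 8.1 = 22.80 ft³/s
w_3 = (22.6 − 10.2)/2 = 6.2 ft; q_3 = 1.73 × 2.54 × 6.2 = 27.24 ft³/s
w_4 = (24.7 − 20.7)/2 = 2 ft; q_4 = 1.74 × 2.79 × 2 = 9.709 ft³/s
w_5 = (35.4 − 22.6)/2 = 6.4 ft; q_5 = 1.32 × 2.26 × 6.4 = 19.09 ft³/s
w_6 = (35.4 − 24.7)/2 = 5.35 ft; q_6 = 0.71 × 0.47 × 5.35 = 1.785 ft³/s
Q = Σ qᵢ = 81.82 ft³/s

81.8 ft³/s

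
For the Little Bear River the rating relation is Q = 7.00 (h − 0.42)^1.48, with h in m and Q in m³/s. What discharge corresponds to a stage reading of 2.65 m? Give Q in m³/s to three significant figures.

22.9 m³/s

Q = 7.00 × (2.65 − 0.42)^1.48 = 7.00 × 2.23^1.48 = 22.94 m³/s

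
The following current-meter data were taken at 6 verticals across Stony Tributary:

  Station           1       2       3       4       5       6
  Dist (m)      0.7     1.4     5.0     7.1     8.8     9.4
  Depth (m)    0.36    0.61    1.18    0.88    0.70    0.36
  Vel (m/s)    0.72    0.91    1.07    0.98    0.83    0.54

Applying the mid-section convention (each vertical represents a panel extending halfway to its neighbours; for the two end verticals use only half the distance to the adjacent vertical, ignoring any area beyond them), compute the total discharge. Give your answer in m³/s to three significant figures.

7.25 m³/s

w_1 = (1.4 − 0.7)/2 = 0.35 m; q_1 = 0.72 × 0.36 × 0.35 = 0.09072 m³/s
w_2 = (5.0 − 0.7)/2 = 2.15 m; q_2 = 0.91 × 0.61 × 2.15 = 1.193 m³/s
w_3 = (7.1 − 1.4)/2 = 2.85 m; q_3 = 1.07 × 1.18 × 2.85 = 3.598 m³/s
w_4 = (8.8 − 5.0)/2 = 1.9 m; q_4 = 0.98 × 0.88 × 1.9 = 1.639 m³/s
w_5 = (9.4 − 7.1)/2 = 1.15 m; q_5 = 0.83 × 0.70 × 1.15 = 0.6682 m³/s
w_6 = (9.4 − 8.8)/2 = 0.3 m; q_6 = 0.54 × 0.36 × 0.3 = 0.05832 m³/s
Q = Σ qᵢ = 7.248 m³/s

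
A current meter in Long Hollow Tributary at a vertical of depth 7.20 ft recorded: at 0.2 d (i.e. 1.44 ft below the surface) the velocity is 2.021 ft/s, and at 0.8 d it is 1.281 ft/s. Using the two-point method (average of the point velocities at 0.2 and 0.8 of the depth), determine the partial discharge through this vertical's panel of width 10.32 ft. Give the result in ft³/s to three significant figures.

123 ft³/s

v̄ = (2.021 + 1.281) / 2 = 1.651 ft/s
q = v̄ × d × w = 1.651 × 7.20 × 10.32 = 122.7 ft³/s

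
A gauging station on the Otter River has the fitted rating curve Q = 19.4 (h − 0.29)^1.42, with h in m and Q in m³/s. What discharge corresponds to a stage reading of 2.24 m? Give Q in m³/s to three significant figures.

50.1 m³/s

Q = 19.4 × (2.24 − 0.29)^1.42 = 19.4 × 1.95^1.42 = 50.08 m³/s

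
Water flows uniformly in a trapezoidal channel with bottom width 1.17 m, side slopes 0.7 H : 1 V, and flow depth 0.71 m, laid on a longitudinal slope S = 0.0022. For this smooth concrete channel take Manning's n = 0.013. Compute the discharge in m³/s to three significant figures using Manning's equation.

2.35 m³/s

A = (b + z·y)·y = (1.17 + 0.7×0.71)×0.71 = 1.184 m²
P = b + 2y√(1+z²) = 1.17 + 2×0.71×√(1+0.7²) = 2.903 m
R = A/P = 1.184/2.903 = 0.4077 m
Q = (1/n)·A·R^(2/3)·S^(1/2) = (1/0.013) × 1.184 × 0.4077^(2/3) × 0.0022^(1/2) = 2.348 m³/s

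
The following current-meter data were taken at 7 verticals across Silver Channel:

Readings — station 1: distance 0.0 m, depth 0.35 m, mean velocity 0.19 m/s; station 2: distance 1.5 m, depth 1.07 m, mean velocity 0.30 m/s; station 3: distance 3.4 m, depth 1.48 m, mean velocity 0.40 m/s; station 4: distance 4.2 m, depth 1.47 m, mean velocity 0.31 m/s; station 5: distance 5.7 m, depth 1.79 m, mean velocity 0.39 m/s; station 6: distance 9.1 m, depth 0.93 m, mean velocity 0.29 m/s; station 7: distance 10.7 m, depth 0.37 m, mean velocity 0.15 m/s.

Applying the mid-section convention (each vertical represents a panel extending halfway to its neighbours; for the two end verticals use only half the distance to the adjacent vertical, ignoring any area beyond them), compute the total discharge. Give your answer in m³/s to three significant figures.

w_1 = (1.5 − 0.0)/2 = 0.75 m; q_1 = 0.19 × 0.35 × 0.75 = 0.04988 m³/s
w_2 = (3.4 − 0.0)/2 = 1.7 m; q_2 = 0.30 × 1.07 × 1.7 = 0.5457 m³/s
w_3 = (4.2 − 1.5)/2 = 1.35 m; q_3 = 0.40 × 1.48 × 1.35 = 0.7992 m³/s
w_4 = (5.7 − 3.4)/2 = 1.15 m; q_4 = 0.31 × 1.47 × 1.15 = 0.5241 m³/s
w_5 = (9.1 − 4.2)/2 = 2.45 m; q_5 = 0.39 × 1.79 × 2.45 = 1.710 m³/s
w_6 = (10.7 − 5.7)/2 = 2.5 m; q_6 = 0.29 × 0.93 × 2.5 = 0.6743 m³/s
w_7 = (10.7 − 9.1)/2 = 0.8 m; q_7 = 0.15 × 0.37 × 0.8 = 0.04440 m³/s
Q = Σ qᵢ = 4.348 m³/s

4.35 m³/s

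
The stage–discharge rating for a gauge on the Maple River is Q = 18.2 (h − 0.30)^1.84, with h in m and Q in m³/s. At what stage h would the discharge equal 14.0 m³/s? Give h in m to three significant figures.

h − h₀ = (Q/C)^(1/b) = (14.0/18.2)^(1/1.84) = 0.8671 m
h = 0.30 + 0.8671 = 1.167 m

1.17 m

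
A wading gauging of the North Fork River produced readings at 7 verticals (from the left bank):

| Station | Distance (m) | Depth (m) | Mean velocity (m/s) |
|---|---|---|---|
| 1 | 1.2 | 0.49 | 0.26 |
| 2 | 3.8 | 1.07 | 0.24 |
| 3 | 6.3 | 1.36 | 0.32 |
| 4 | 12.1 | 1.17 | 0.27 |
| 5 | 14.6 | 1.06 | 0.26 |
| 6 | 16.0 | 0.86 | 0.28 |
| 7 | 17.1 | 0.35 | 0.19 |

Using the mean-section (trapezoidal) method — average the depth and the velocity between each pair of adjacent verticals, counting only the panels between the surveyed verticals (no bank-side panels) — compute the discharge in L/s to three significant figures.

4780 L/s

Panel 1-2: Δb = 2.6 m, d̄ = (0.49+1.07)/2 = 0.78, v̄ = (0.26+0.24)/2 = 0.25 → q = 2.6×0.78×0.25 = 0.5070 m³/s
Panel 2-3: Δb = 2.5 m, d̄ = (1.07+1.36)/2 = 1.215, v̄ = (0.24+0.32)/2 = 0.28 → q = 2.5×1.215×0.28 = 0.8505 m³/s
Panel 3-4: Δb = 5.8 m, d̄ = (1.36+1.17)/2 = 1.265, v̄ = (0.32+0.27)/2 = 0.295 → q = 5.8×1.265×0.295 = 2.164 m³/s
Panel 4-5: Δb = 2.5 m, d̄ = (1.17+1.06)/2 = 1.115, v̄ = (0.27+0.26)/2 = 0.265 → q = 2.5×1.115×0.265 = 0.7387 m³/s
Panel 5-6: Δb = 1.4 m, d̄ = (1.06+0.86)/2 = 0.96, v̄ = (0.26+0.28)/2 = 0.27 → q = 1.4×0.96×0.27 = 0.3629 m³/s
Panel 6-7: Δb = 1.1 m, d̄ = (0.86+0.35)/2 = 0.605, v̄ = (0.28+0.19)/2 = 0.235 → q = 1.1×0.605×0.235 = 0.1564 m³/s
Q = Σ q = 4.780 m³/s
= 4.780 × 1000 = 4780 L/s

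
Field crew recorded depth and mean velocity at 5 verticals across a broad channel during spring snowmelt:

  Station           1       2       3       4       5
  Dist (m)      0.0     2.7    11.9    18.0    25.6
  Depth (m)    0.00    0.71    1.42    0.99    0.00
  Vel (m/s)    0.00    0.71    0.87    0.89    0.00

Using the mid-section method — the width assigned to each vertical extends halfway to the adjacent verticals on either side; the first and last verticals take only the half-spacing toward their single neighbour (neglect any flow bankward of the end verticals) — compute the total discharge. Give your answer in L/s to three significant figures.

18500 L/s

w_2 = (11.9 − 0.0)/2 = 5.95 m; q_2 = 0.71 × 0.71 × 5.95 = 2.999 m³/s
w_3 = (18.0 − 2.7)/2 = 7.65 m; q_3 = 0.87 × 1.42 × 7.65 = 9.451 m³/s
w_4 = (25.6 − 11.9)/2 = 6.85 m; q_4 = 0.89 × 0.99 × 6.85 = 6.036 m³/s
Stations 1, 5 contribute zero (depth or velocity is 0).
Q = Σ qᵢ = 18.49 m³/s
= 18.49 × 1000 = 18490 L/s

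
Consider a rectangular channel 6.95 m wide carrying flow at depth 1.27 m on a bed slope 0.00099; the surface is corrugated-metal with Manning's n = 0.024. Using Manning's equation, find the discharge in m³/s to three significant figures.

A = b·y = 6.95 × 1.27 = 8.827 m²
P = b + 2y = 6.95 + 2×1.27 = 9.490 m
R = A/P = 8.827/9.490 = 0.9301 m
Q = (1/n)·A·R^(2/3)·S^(1/2) = (1/0.024) × 8.827 × 0.9301^(2/3) × 0.00099^(1/2) = 11.03 m³/s

11.0 m³/s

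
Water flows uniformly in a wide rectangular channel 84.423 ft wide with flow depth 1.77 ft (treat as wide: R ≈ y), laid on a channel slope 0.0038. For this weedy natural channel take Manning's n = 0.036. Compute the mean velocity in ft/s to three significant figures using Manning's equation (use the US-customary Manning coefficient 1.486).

3.72 ft/s

A = b·y = 84.423 × 1.77 = 149.4 ft²
Wide channel: R ≈ y = 1.77 ft
Q = (1.486/n)·A·R^(2/3)·S^(1/2) = (1.486/0.036) × 149.4 × 1.770^(2/3) × 0.0038^(1/2) = 556.4 ft³/s
V = Q/A = 556.4/149.4 = 3.723 ft/s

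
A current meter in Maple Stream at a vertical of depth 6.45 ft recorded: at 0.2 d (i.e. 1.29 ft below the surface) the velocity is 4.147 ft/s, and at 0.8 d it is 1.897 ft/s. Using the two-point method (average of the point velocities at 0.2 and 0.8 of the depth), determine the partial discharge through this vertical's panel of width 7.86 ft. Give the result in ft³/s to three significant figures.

v̄ = (4.147 + 1.897) / 2 = 3.022 ft/s
q = v̄ × d × w = 3.022 × 6.45 × 7.86 = 153.2 ft³/s

153 ft³/s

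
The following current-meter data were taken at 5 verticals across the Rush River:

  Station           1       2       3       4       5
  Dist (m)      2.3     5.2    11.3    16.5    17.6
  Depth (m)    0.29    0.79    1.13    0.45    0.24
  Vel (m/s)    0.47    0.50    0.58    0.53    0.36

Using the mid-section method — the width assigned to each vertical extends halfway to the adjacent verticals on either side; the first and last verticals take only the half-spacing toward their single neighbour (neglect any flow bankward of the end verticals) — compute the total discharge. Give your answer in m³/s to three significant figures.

w_1 = (5.2 − 2.3)/2 = 1.45 m; q_1 = 0.47 × 0.29 × 1.45 = 0.1976 m³/s
w_2 = (11.3 − 2.3)/2 = 4.5 m; q_2 = 0.50 × 0.79 × 4.5 = 1.778 m³/s
w_3 = (16.5 − 5.2)/2 = 5.65 m; q_3 = 0.58 × 1.13 × 5.65 = 3.703 m³/s
w_4 = (17.6 − 11.3)/2 = 3.15 m; q_4 = 0.53 × 0.45 × 3.15 = 0.7513 m³/s
w_5 = (17.6 − 16.5)/2 = 0.55 m; q_5 = 0.36 × 0.24 × 0.55 = 0.04752 m³/s
Q = Σ qᵢ = 6.477 m³/s

6.48 m³/s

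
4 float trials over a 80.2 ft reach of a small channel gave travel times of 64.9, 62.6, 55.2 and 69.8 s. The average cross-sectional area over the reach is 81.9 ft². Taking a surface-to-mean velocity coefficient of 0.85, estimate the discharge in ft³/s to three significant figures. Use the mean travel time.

88.4 ft³/s

t̄ = (64.9 + 62.6 + 55.2 + 69.8) / 4 = 63.125 s
v_surface = L / t̄ = 80.2 / 63.125 = 1.270 ft/s
v_mean = 0.85 × 1.270 = 1.080 ft/s
Q = A × v_mean = 81.9 × 1.080 = 88.45 ft³/s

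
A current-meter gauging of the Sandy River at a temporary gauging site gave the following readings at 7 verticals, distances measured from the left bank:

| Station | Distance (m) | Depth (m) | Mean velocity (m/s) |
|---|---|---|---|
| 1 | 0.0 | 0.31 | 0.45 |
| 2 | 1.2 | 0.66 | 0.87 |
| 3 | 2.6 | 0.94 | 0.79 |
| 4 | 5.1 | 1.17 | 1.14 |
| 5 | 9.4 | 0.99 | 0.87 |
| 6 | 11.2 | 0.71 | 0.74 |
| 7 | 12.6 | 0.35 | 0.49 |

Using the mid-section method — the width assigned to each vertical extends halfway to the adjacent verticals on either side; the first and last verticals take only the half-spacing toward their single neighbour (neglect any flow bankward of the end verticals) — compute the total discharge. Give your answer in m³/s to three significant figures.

10.4 m³/s

w_1 = (1.2 − 0.0)/2 = 0.6 m; q_1 = 0.45 × 0.31 × 0.6 = 0.08370 m³/s
w_2 = (2.6 − 0.0)/2 = 1.3 m; q_2 = 0.87 × 0.66 × 1.3 = 0.7465 m³/s
w_3 = (5.1 − 1.2)/2 = 1.95 m; q_3 = 0.79 × 0.94 × 1.95 = 1.448 m³/s
w_4 = (9.4 − 2.6)/2 = 3.4 m; q_4 = 1.14 × 1.17 × 3.4 = 4.535 m³/s
w_5 = (11.2 − 5.1)/2 = 3.05 m; q_5 = 0.87 × 0.99 × 3.05 = 2.627 m³/s
w_6 = (12.6 − 9.4)/2 = 1.6 m; q_6 = 0.74 × 0.71 × 1.6 = 0.8406 m³/s
w_7 = (12.6 − 11.2)/2 = 0.7 m; q_7 = 0.49 × 0.35 × 0.7 = 0.1201 m³/s
Q = Σ qᵢ = 10.40 m³/s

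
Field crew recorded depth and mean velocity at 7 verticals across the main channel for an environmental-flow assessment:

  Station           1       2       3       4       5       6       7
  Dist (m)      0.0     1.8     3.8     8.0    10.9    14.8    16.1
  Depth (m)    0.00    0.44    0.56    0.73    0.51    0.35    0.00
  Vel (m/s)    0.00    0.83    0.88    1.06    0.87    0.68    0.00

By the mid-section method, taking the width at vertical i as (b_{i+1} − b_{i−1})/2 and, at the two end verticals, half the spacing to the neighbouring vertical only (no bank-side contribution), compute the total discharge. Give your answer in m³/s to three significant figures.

7.10 m³/s

w_2 = (3.8 − 0.0)/2 = 1.9 m; q_2 = 0.83 × 0.44 × 1.9 = 0.6939 m³/s
w_3 = (8.0 − 1.8)/2 = 3.1 m; q_3 = 0.88 × 0.56 × 3.1 = 1.528 m³/s
w_4 = (10.9 − 3.8)/2 = 3.55 m; q_4 = 1.06 × 0.73 × 3.55 = 2.747 m³/s
w_5 = (14.8 − 8.0)/2 = 3.4 m; q_5 = 0.87 × 0.51 × 3.4 = 1.509 m³/s
w_6 = (16.1 − 10.9)/2 = 2.6 m; q_6 = 0.68 × 0.35 × 2.6 = 0.6188 m³/s
Stations 1, 7 contribute zero (depth or velocity is 0).
Q = Σ qᵢ = 7.096 m³/s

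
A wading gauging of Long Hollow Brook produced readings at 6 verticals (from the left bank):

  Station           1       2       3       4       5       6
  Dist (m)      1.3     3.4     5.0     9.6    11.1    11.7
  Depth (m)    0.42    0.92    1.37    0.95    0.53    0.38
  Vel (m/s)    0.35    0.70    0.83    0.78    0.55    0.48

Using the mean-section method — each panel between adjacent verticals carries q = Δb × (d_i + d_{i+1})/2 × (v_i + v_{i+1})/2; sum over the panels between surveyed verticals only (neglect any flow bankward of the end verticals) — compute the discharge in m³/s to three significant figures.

Panel 1-2: Δb = 2.1 m, d̄ = (0.42+0.92)/2 = 0.67, v̄ = (0.35+0.70)/2 = 0.525 → q = 2.1×0.67×0.525 = 0.7387 m³/s
Panel 2-3: Δb = 1.6 m, d̄ = (0.92+1.37)/2 = 1.145, v̄ = (0.70+0.83)/2 = 0.765 → q = 1.6×1.145×0.765 = 1.401 m³/s
Panel 3-4: Δb = 4.6 m, d̄ = (1.37+0.95)/2 = 1.16, v̄ = (0.83+0.78)/2 = 0.805 → q = 4.6×1.16×0.805 = 4.295 m³/s
Panel 4-5: Δb = 1.5 m, d̄ = (0.95+0.53)/2 = 0.74, v̄ = (0.78+0.55)/2 = 0.665 → q = 1.5×0.74×0.665 = 0.7382 m³/s
Panel 5-6: Δb = 0.6 m, d̄ = (0.53+0.38)/2 = 0.455, v̄ = (0.55+0.48)/2 = 0.515 → q = 0.6×0.455×0.515 = 0.1406 m³/s
Q = Σ q = 7.314 m³/s

7.31 m³/s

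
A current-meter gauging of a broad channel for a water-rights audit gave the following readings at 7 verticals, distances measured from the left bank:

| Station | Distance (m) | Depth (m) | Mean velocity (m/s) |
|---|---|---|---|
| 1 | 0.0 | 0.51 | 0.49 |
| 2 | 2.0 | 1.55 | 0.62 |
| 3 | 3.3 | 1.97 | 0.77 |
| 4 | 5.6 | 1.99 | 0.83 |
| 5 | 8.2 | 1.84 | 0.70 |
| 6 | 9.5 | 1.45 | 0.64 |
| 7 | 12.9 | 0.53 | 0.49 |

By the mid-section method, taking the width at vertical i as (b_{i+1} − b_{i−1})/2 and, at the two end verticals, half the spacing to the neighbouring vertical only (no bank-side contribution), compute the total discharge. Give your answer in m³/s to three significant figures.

13.7 m³/s

w_1 = (2.0 − 0.0)/2 = 1 m; q_1 = 0.49 × 0.51 × 1 = 0.2499 m³/s
w_2 = (3.3 − 0.0)/2 = 1.65 m; q_2 = 0.62 × 1.55 × 1.65 = 1.586 m³/s
w_3 = (5.6 − 2.0)/2 = 1.8 m; q_3 = 0.77 × 1.97 × 1.8 = 2.730 m³/s
w_4 = (8.2 − 3.3)/2 = 2.45 m; q_4 = 0.83 × 1.99 × 2.45 = 4.047 m³/s
w_5 = (9.5 − 5.6)/2 = 1.95 m; q_5 = 0.70 × 1.84 × 1.95 = 2.512 m³/s
w_6 = (12.9 − 8.2)/2 = 2.35 m; q_6 = 0.64 × 1.45 × 2.35 = 2.181 m³/s
w_7 = (12.9 − 9.5)/2 = 1.7 m; q_7 = 0.49 × 0.53 × 1.7 = 0.4415 m³/s
Q = Σ qᵢ = 13.75 m³/s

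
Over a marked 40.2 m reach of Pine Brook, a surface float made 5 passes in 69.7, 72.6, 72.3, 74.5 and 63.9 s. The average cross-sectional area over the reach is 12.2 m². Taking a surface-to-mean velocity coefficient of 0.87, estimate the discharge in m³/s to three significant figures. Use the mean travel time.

6.04 m³/s

t̄ = (69.7 + 72.6 + 72.3 + 74.5 + 63.9) / 5 = 70.6 s
v_surface = L / t̄ = 40.2 / 70.6 = 0.5694 m/s
v_mean = 0.87 × 0.5694 = 0.4954 m/s
Q = A × v_mean = 12.2 × 0.4954 = 6.044 m³/s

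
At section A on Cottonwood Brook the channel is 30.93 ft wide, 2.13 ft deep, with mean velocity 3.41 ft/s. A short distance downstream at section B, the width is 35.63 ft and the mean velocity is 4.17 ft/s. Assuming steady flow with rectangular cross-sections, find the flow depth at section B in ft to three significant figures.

1.51 ft

Q = A₁V₁ = (30.93×2.13) × 3.41 = 224.7 ft³/s
d₂ = Q/(b₂ V₂) = 224.7/(35.63×4.17) = 1.512 ft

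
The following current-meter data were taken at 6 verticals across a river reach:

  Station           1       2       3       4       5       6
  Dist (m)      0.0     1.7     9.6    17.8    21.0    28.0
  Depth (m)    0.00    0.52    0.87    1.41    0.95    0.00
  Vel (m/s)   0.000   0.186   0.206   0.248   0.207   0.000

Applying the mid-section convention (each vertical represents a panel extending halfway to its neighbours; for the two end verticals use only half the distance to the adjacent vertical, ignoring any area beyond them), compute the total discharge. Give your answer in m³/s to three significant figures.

4.90 m³/s

w_2 = (9.6 − 0.0)/2 = 4.8 m; q_2 = 0.186 × 0.52 × 4.8 = 0.4643 m³/s
w_3 = (17.8 − 1.7)/2 = 8.05 m; q_3 = 0.206 × 0.87 × 8.05 = 1.443 m³/s
w_4 = (21.0 − 9.6)/2 = 5.7 m; q_4 = 0.248 × 1.41 × 5.7 = 1.993 m³/s
w_5 = (28.0 − 17.8)/2 = 5.1 m; q_5 = 0.207 × 0.95 × 5.1 = 1.003 m³/s
Stations 1, 6 contribute zero (depth or velocity is 0).
Q = Σ qᵢ = 4.903 m³/s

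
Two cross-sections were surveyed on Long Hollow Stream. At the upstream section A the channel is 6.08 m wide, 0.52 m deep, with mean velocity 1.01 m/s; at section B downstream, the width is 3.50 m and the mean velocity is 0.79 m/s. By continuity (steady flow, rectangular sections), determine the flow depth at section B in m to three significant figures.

1.15 m

Q = A₁V₁ = (6.08×0.52) × 1.01 = 3.193 m³/s
d₂ = Q/(b₂ V₂) = 3.193/(3.50×0.79) = 1.155 m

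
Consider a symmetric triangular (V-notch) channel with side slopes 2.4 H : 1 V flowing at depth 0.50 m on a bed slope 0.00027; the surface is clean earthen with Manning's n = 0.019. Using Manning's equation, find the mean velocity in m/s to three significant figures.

0.325 m/s

A = z·y² = 2.4×0.50² = 0.6000 m²
P = 2y√(1+z²) = 2×0.50×√(1+2.4²) = 2.600 m
R = A/P = 0.6000/2.600 = 0.2308 m
Q = (1/n)·A·R^(2/3)·S^(1/2) = (1/0.019) × 0.6000 × 0.2308^(2/3) × 0.00027^(1/2) = 0.1952 m³/s
V = Q/A = 0.1952/0.6000 = 0.3254 m/s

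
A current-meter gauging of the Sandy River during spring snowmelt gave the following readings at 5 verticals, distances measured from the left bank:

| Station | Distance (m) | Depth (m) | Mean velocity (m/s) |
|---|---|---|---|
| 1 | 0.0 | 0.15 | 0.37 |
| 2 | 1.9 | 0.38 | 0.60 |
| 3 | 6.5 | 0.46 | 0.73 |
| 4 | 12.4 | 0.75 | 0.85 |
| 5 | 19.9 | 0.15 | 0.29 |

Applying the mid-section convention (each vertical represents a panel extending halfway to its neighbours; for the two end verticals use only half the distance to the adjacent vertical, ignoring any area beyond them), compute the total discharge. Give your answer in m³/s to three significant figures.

w_1 = (1.9 − 0.0)/2 = 0.95 m; q_1 = 0.37 × 0.15 × 0.95 = 0.05273 m³/s
w_2 = (6.5 − 0.0)/2 = 3.25 m; q_2 = 0.60 × 0.38 × 3.25 = 0.7410 m³/s
w_3 = (12.4 − 1.9)/2 = 5.25 m; q_3 = 0.73 × 0.46 × 5.25 = 1.763 m³/s
w_4 = (19.9 − 6.5)/2 = 6.7 m; q_4 = 0.85 × 0.75 × 6.7 = 4.271 m³/s
w_5 = (19.9 − 12.4)/2 = 3.75 m; q_5 = 0.29 × 0.15 × 3.75 = 0.1631 m³/s
Q = Σ qᵢ = 6.991 m³/s

6.99 m³/s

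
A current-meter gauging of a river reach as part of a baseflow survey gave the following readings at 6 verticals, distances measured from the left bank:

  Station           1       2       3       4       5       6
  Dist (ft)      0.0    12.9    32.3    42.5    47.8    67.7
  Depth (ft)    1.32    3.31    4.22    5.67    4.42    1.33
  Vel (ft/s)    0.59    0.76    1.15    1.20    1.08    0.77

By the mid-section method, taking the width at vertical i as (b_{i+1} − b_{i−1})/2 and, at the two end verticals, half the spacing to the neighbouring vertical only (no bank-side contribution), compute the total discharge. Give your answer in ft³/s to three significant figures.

241 ft³/s

w_1 = (12.9 − 0.0)/2 = 6.45 ft; q_1 = 0.59 × 1.32 × 6.45 = 5.023 ft³/s
w_2 = (32.3 − 0.0)/2 = 16.15 ft; q_2 = 0.76 × 3.31 × 16.15 = 40.63 ft³/s
w_3 = (42.5 − 12.9)/2 = 14.8 ft; q_3 = 1.15 × 4.22 × 14.8 = 71.82 ft³/s
w_4 = (47.8 − 32.3)/2 = 7.75 ft; q_4 = 1.20 × 5.67 × 7.75 = 52.73 ft³/s
w_5 = (67.7 − 42.5)/2 = 12.6 ft; q_5 = 1.08 × 4.42 × 12.6 = 60.15 ft³/s
w_6 = (67.7 − 47.8)/2 = 9.95 ft; q_6 = 0.77 × 1.33 × 9.95 = 10.19 ft³/s
Q = Σ qᵢ = 240.5 ft³/s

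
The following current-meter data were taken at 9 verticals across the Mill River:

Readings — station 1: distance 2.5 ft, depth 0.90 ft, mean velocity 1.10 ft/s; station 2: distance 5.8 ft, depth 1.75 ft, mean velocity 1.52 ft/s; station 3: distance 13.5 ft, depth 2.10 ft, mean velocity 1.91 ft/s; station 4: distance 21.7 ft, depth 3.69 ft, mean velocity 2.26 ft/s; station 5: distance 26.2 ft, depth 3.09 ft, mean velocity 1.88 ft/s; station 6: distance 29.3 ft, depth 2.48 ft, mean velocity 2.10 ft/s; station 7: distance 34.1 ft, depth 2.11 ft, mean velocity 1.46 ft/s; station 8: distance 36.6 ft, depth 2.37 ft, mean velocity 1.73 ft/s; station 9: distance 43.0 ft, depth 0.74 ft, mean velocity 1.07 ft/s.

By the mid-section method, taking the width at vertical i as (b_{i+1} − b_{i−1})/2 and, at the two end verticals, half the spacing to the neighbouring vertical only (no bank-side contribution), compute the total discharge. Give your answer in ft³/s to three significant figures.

176 ft³/s

w_1 = (5.8 − 2.5)/2 = 1.65 ft; q_1 = 1.10 × 0.90 × 1.65 = 1.634 ft³/s
w_2 = (13.5 − 2.5)/2 = 5.5 ft; q_2 = 1.52 × 1.75 × 5.5 = 14.63 ft³/s
w_3 = (21.7 − 5.8)/2 = 7.95 ft; q_3 = 1.91 × 2.10 × 7.95 = 31.89 ft³/s
w_4 = (26.2 − 13.5)/2 = 6.35 ft; q_4 = 2.26 × 3.69 × 6.35 = 52.96 ft³/s
w_5 = (29.3 − 21.7)/2 = 3.8 ft; q_5 = 1.88 × 3.09 × 3.8 = 22.07 ft³/s
w_6 = (34.1 − 26.2)/2 = 3.95 ft; q_6 = 2.10 × 2.48 × 3.95 = 20.57 ft³/s
w_7 = (36.6 − 29.3)/2 = 3.65 ft; q_7 = 1.46 × 2.11 × 3.65 = 11.24 ft³/s
w_8 = (43.0 − 34.1)/2 = 4.45 ft; q_8 = 1.73 × 2.37 × 4.45 = 18.25 ft³/s
w_9 = (43.0 − 36.6)/2 = 3.2 ft; q_9 = 1.07 × 0.74 × 3.2 = 2.534 ft³/s
Q = Σ qᵢ = 175.8 ft³/s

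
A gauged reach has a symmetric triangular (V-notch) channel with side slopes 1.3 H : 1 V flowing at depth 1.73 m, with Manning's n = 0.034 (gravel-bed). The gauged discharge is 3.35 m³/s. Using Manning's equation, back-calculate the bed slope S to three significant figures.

A = z·y² = 1.3×1.73² = 3.891 m²
P = 2y√(1+z²) = 2×1.73×√(1+1.3²) = 5.675 m
R = A/P = 3.891/5.675 = 0.6856 m
S = (Q·n / (1·A·R^(2/3)))² = (3.35×0.034 / (1×3.891×0.7775))² = 0.001418

0.00142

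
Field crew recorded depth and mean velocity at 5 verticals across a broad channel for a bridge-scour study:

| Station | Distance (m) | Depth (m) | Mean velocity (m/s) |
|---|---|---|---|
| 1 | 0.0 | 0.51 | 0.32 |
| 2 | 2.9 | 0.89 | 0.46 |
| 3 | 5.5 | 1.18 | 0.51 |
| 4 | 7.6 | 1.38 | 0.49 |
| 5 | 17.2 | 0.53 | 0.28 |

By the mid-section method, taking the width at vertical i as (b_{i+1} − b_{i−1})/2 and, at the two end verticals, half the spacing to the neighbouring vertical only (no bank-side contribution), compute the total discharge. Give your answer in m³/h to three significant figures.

26800 m³/h

w_1 = (2.9 − 0.0)/2 = 1.45 m; q_1 = 0.32 × 0.51 × 1.45 = 0.2366 m³/s
w_2 = (5.5 − 0.0)/2 = 2.75 m; q_2 = 0.46 × 0.89 × 2.75 = 1.126 m³/s
w_3 = (7.6 − 2.9)/2 = 2.35 m; q_3 = 0.51 × 1.18 × 2.35 = 1.414 m³/s
w_4 = (17.2 − 5.5)/2 = 5.85 m; q_4 = 0.49 × 1.38 × 5.85 = 3.956 m³/s
w_5 = (17.2 − 7.6)/2 = 4.8 m; q_5 = 0.28 × 0.53 × 4.8 = 0.7123 m³/s
Q = Σ qᵢ = 7.445 m³/s
= 7.445 × 3600 = 26800 m³/h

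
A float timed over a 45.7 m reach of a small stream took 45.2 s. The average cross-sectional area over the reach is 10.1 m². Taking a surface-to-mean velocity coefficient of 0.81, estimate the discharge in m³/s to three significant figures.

v_surface = L / t̄ = 45.7 / 45.2 = 1.011 m/s
v_mean = 0.81 × 1.011 = 0.8190 m/s
Q = A × v_mean = 10.1 × 0.8190 = 8.271 m³/s

8.27 m³/s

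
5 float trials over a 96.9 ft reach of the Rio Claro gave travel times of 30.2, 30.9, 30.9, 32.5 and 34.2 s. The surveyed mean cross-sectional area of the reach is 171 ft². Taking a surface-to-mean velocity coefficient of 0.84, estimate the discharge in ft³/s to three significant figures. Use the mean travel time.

t̄ = (30.2 + 30.9 + 30.9 + 32.5 + 34.2) / 5 = 31.74 s
v_surface = L / t̄ = 96.9 / 31.74 = 3.053 ft/s
v_mean = 0.84 × 3.053 = 2.564 ft/s
Q = A × v_mean = 171 × 2.564 = 438.5 ft³/s

439 ft³/s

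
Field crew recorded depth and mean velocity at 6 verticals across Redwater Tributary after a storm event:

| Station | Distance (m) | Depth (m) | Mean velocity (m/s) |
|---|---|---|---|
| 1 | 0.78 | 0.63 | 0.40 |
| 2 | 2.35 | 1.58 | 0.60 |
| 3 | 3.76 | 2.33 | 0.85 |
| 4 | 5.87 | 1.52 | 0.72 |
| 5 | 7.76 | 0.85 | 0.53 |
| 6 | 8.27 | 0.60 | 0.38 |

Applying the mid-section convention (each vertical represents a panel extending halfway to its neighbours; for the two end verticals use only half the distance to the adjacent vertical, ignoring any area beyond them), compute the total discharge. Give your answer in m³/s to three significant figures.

w_1 = (2.35 − 0.78)/2 = 0.785 m; q_1 = 0.40 × 0.63 × 0.785 = 0.1978 m³/s
w_2 = (3.76 − 0.78)/2 = 1.49 m; q_2 = 0.60 × 1.58 × 1.49 = 1.413 m³/s
w_3 = (5.87 − 2.35)/2 = 1.76 m; q_3 = 0.85 × 2.33 × 1.76 = 3.486 m³/s
w_4 = (7.76 − 3.76)/2 = 2 m; q_4 = 0.72 × 1.52 × 2 = 2.189 m³/s
w_5 = (8.27 − 5.87)/2 = 1.2 m; q_5 = 0.53 × 0.85 × 1.2 = 0.5406 m³/s
w_6 = (8.27 − 7.76)/2 = 0.255 m; q_6 = 0.38 × 0.60 × 0.255 = 0.05814 m³/s
Q = Σ qᵢ = 7.884 m³/s

7.88 m³/s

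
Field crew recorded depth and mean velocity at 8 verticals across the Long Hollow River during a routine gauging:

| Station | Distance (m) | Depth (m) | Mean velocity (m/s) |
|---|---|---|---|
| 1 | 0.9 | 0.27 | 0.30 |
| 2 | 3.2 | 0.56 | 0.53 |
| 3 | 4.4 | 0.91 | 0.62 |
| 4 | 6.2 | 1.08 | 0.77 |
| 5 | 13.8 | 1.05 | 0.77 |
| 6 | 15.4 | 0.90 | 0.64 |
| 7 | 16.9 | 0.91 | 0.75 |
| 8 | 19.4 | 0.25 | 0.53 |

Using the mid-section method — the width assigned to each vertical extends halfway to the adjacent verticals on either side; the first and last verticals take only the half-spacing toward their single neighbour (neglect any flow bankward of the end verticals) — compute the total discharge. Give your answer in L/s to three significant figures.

w_1 = (3.2 − 0.9)/2 = 1.15 m; q_1 = 0.30 × 0.27 × 1.15 = 0.09315 m³/s
w_2 = (4.4 − 0.9)/2 = 1.75 m; q_2 = 0.53 × 0.56 × 1.75 = 0.5194 m³/s
w_3 = (6.2 − 3.2)/2 = 1.5 m; q_3 = 0.62 × 0.91 × 1.5 = 0.8463 m³/s
w_4 = (13.8 − 4.4)/2 = 4.7 m; q_4 = 0.77 × 1.08 × 4.7 = 3.909 m³/s
w_5 = (15.4 − 6.2)/2 = 4.6 m; q_5 = 0.77 × 1.05 × 4.6 = 3.719 m³/s
w_6 = (16.9 − 13.8)/2 = 1.55 m; q_6 = 0.64 × 0.90 × 1.55 = 0.8928 m³/s
w_7 = (19.4 − 15.4)/2 = 2 m; q_7 = 0.75 × 0.91 × 2 = 1.365 m³/s
w_8 = (19.4 − 16.9)/2 = 1.25 m; q_8 = 0.53 × 0.25 × 1.25 = 0.1656 m³/s
Q = Σ qᵢ = 11.51 m³/s
= 11.51 × 1000 = 11510 L/s

11500 L/s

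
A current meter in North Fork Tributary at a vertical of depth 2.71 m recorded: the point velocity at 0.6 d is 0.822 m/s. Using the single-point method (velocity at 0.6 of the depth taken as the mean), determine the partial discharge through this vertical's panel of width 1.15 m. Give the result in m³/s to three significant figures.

v̄ = v₀.₆ = 0.822 m/s
q = v̄ × d × w = 0.8220 × 2.71 × 1.15 = 2.562 m³/s

2.56 m³/s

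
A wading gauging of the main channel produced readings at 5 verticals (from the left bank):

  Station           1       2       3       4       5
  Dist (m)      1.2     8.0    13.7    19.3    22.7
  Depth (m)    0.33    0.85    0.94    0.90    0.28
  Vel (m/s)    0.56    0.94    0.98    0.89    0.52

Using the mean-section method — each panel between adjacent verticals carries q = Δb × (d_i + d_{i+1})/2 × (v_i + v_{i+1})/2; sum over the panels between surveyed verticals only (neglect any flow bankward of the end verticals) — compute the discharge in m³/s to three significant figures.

Panel 1-2: Δb = 6.8 m, d̄ = (0.33+0.85)/2 = 0.59, v̄ = (0.56+0.94)/2 = 0.75 → q = 6.8×0.59×0.75 = 3.009 m³/s
Panel 2-3: Δb = 5.7 m, d̄ = (0.85+0.94)/2 = 0.895, v̄ = (0.94+0.98)/2 = 0.96 → q = 5.7×0.895×0.96 = 4.897 m³/s
Panel 3-4: Δb = 5.6 m, d̄ = (0.94+0.90)/2 = 0.92, v̄ = (0.98+0.89)/2 = 0.935 → q = 5.6×0.92×0.935 = 4.817 m³/s
Panel 4-5: Δb = 3.4 m, d̄ = (0.90+0.28)/2 = 0.59, v̄ = (0.89+0.52)/2 = 0.705 → q = 3.4×0.59×0.705 = 1.414 m³/s
Q = Σ q = 14.14 m³/s

14.1 m³/s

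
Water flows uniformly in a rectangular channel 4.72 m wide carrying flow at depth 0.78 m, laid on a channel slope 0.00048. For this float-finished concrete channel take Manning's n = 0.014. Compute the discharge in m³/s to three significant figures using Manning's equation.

A = b·y = 4.72 × 0.78 = 3.682 m²
P = b + 2y = 4.72 + 2×0.78 = 6.280 m
R = A/P = 3.682/6.280 = 0.5862 m
Q = (1/n)·A·R^(2/3)·S^(1/2) = (1/0.014) × 3.682 × 0.5862^(2/3) × 0.00048^(1/2) = 4.036 m³/s

4.04 m³/s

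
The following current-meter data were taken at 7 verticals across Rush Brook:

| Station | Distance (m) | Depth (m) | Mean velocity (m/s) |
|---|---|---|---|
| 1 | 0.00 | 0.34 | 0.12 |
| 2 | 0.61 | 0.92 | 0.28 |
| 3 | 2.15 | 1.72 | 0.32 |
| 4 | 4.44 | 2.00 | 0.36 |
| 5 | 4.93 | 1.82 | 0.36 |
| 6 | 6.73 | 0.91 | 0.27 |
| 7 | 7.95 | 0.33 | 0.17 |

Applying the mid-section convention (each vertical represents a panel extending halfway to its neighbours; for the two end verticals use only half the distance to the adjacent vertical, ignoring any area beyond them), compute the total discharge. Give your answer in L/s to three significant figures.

w_1 = (0.61 − 0.00)/2 = 0.305 m; q_1 = 0.12 × 0.34 × 0.305 = 0.01244 m³/s
w_2 = (2.15 − 0.00)/2 = 1.075 m; q_2 = 0.28 × 0.92 × 1.075 = 0.2769 m³/s
w_3 = (4.44 − 0.61)/2 = 1.915 m; q_3 = 0.32 × 1.72 × 1.915 = 1.054 m³/s
w_4 = (4.93 − 2.15)/2 = 1.39 m; q_4 = 0.36 × 2.00 × 1.39 = 1.001 m³/s
w_5 = (6.73 − 4.44)/2 = 1.145 m; q_5 = 0.36 × 1.82 × 1.145 = 0.7502 m³/s
w_6 = (7.95 − 4.93)/2 = 1.51 m; q_6 = 0.27 × 0.91 × 1.51 = 0.3710 m³/s
w_7 = (7.95 − 6.73)/2 = 0.61 m; q_7 = 0.17 × 0.33 × 0.61 = 0.03422 m³/s
Q = Σ qᵢ = 3.500 m³/s
= 3.500 × 1000 = 3500 L/s

3500 L/s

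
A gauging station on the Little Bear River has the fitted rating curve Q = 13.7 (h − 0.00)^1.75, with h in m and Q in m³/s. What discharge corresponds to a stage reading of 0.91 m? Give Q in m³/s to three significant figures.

11.6 m³/s

Q = 13.7 × (0.91 − 0.00)^1.75 = 13.7 × 0.91^1.75 = 11.62 m³/s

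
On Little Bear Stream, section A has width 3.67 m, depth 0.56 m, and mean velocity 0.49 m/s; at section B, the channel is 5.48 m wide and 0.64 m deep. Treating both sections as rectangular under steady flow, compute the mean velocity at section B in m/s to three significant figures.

0.287 m/s

Q = A₁V₁ = (3.67×0.56) × 0.49 = 1.007 m³/s
A₂ = 5.48 × 0.64 = 3.507 m²
V₂ = Q/A₂ = 1.007/3.507 = 0.2871 m/s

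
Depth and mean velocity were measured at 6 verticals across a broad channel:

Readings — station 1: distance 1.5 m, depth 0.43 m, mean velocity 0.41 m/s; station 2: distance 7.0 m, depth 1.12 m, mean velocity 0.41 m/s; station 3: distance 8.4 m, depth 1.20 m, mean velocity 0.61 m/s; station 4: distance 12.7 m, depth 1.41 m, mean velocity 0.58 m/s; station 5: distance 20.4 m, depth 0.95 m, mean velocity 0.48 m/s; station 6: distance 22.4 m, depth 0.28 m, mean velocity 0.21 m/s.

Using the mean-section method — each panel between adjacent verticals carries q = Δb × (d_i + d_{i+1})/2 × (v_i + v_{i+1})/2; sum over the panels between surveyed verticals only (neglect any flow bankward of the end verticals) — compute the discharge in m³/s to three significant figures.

11.2 m³/s

Panel 1-2: Δb = 5.5 m, d̄ = (0.43+1.12)/2 = 0.775, v̄ = (0.41+0.41)/2 = 0.41 → q = 5.5×0.775×0.41 = 1.748 m³/s
Panel 2-3: Δb = 1.4 m, d̄ = (1.12+1.20)/2 = 1.16, v̄ = (0.41+0.61)/2 = 0.51 → q = 1.4×1.16×0.51 = 0.8282 m³/s
Panel 3-4: Δb = 4.3 m, d̄ = (1.20+1.41)/2 = 1.305, v̄ = (0.61+0.58)/2 = 0.595 → q = 4.3×1.305×0.595 = 3.339 m³/s
Panel 4-5: Δb = 7.7 m, d̄ = (1.41+0.95)/2 = 1.18, v̄ = (0.58+0.48)/2 = 0.53 → q = 7.7×1.18×0.53 = 4.816 m³/s
Panel 5-6: Δb = 2 m, d̄ = (0.95+0.28)/2 = 0.615, v̄ = (0.48+0.21)/2 = 0.345 → q = 2×0.615×0.345 = 0.4244 m³/s
Q = Σ q = 11.15 m³/s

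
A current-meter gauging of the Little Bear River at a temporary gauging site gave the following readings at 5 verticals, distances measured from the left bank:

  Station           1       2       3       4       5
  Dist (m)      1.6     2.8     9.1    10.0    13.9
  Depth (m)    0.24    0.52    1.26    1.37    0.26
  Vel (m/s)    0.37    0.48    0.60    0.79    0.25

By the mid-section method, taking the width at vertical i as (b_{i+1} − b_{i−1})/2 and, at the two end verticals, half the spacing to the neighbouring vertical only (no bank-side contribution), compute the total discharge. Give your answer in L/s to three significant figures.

w_1 = (2.8 − 1.6)/2 = 0.6 m; q_1 = 0.37 × 0.24 × 0.6 = 0.05328 m³/s
w_2 = (9.1 − 1.6)/2 = 3.75 m; q_2 = 0.48 × 0.52 × 3.75 = 0.9360 m³/s
w_3 = (10.0 − 2.8)/2 = 3.6 m; q_3 = 0.60 × 1.26 × 3.6 = 2.722 m³/s
w_4 = (13.9 − 9.1)/2 = 2.4 m; q_4 = 0.79 × 1.37 × 2.4 = 2.598 m³/s
w_5 = (13.9 − 10.0)/2 = 1.95 m; q_5 = 0.25 × 0.26 × 1.95 = 0.1268 m³/s
Q = Σ qᵢ = 6.435 m³/s
= 6.435 × 1000 = 6435 L/s

6440 L/s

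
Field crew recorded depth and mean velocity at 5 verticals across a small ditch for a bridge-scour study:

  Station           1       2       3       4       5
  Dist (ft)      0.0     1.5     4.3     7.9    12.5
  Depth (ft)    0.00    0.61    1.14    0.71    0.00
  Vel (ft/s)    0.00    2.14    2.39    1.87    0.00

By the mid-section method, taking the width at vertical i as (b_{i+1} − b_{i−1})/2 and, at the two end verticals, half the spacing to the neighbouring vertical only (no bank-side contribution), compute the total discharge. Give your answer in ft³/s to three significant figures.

17.0 ft³/s

w_2 = (4.3 − 0.0)/2 = 2.15 ft; q_2 = 2.14 × 0.61 × 2.15 = 2.807 ft³/s
w_3 = (7.9 − 1.5)/2 = 3.2 ft; q_3 = 2.39 × 1.14 × 3.2 = 8.719 ft³/s
w_4 = (12.5 − 4.3)/2 = 4.1 ft; q_4 = 1.87 × 0.71 × 4.1 = 5.444 ft³/s
Stations 1, 5 contribute zero (depth or velocity is 0).
Q = Σ qᵢ = 16.97 ft³/s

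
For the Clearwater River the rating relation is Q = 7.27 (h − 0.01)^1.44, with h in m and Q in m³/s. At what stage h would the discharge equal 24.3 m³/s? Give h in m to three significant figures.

h − h₀ = (Q/C)^(1/b) = (24.3/7.27)^(1/1.44) = 2.312 m
h = 0.01 + 2.312 = 2.322 m

2.32 m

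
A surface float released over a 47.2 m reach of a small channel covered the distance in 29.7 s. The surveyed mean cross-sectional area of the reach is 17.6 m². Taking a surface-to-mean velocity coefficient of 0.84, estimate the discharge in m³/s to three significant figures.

v_surface = L / t̄ = 47.2 / 29.7 = 1.589 m/s
v_mean = 0.84 × 1.589 = 1.335 m/s
Q = A × v_mean = 17.6 × 1.335 = 23.50 m³/s

23.5 m³/s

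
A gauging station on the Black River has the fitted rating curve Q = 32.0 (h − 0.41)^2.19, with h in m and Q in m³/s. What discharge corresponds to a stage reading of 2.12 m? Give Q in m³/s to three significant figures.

104 m³/s

Q = 32.0 × (2.12 − 0.41)^2.19 = 32.0 × 1.71^2.19 = 103.6 m³/s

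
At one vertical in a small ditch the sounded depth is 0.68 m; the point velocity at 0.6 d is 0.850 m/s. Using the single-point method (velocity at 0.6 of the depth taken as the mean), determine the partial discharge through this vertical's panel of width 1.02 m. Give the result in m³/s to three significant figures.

v̄ = v₀.₆ = 0.850 m/s
q = v̄ × d × w = 0.8500 × 0.68 × 1.02 = 0.5896 m³/s

0.590 m³/s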